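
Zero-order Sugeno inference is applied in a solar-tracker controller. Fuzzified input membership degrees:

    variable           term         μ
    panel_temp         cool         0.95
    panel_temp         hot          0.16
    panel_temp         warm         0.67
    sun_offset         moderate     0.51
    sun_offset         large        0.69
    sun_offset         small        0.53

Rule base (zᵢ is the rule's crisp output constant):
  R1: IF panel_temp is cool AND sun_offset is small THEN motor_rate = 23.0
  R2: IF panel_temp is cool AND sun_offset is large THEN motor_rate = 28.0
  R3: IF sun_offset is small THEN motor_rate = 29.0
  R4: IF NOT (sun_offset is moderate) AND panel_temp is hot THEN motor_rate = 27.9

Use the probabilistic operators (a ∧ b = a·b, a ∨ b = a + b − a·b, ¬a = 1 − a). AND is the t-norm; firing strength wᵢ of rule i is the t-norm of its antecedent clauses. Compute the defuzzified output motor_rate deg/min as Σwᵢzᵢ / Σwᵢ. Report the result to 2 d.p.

26.87

R1 (z=23.0): cool=0.95, small=0.53; AND[a·b] → w = 0.5035
R2 (z=28.0): cool=0.95, large=0.69; AND[a·b] → w = 0.6555
R3 (z=29.0): small=0.53 → w = 0.5300
R4 (z=27.9): ¬moderate=1−0.51=0.49, hot=0.16; AND[a·b] → w = 0.0784
Weighted average = (0.5035·23.0 + 0.6555·28.0 + 0.5300·29.0 + 0.0784·27.9) / (0.5035 + 0.6555 + 0.5300 + 0.0784)
  = 47.4919 / 1.7674 = 26.87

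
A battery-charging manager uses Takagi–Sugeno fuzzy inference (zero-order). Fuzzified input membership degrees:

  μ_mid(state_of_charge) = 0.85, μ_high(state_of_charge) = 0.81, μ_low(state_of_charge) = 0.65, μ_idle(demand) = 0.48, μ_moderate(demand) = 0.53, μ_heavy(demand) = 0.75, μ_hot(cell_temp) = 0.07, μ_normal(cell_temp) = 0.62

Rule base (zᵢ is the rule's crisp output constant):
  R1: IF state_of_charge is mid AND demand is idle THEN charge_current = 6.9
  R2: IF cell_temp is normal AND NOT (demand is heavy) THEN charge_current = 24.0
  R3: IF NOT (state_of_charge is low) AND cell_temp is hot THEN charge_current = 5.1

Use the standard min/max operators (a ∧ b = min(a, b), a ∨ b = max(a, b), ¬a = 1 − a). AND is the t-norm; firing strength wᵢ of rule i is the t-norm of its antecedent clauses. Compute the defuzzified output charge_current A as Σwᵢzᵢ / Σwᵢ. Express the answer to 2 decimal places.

12.09

R1 (z=6.9): mid=0.85, idle=0.48; AND[min(a, b)] → w = 0.48
R2 (z=24.0): normal=0.62, ¬heavy=1−0.75=0.25; AND[min(a, b)] → w = 0.25
R3 (z=5.1): ¬low=1−0.65=0.35, hot=0.07; AND[min(a, b)] → w = 0.07
Weighted average = (0.48·6.9 + 0.25·24.0 + 0.07·5.1) / (0.48 + 0.25 + 0.07)
  = 9.6690 / 0.8000 = 12.09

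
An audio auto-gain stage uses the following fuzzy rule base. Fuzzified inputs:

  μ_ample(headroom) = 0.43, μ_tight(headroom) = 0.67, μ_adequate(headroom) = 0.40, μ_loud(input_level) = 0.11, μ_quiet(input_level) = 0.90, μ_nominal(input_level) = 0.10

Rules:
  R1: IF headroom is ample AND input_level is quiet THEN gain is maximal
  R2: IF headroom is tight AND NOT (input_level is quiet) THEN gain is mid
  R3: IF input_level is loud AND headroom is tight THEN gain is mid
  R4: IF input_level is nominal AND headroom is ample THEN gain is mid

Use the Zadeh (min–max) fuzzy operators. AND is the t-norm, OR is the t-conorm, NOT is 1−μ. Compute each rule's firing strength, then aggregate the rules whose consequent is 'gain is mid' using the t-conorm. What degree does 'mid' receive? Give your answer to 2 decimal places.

R1: ample=0.43, quiet=0.90; AND[min(a, b)] → w = 0.43
R2: tight=0.67, ¬quiet=1−0.90=0.10; AND[min(a, b)] → w = 0.10
R3: loud=0.11, tight=0.67; AND[min(a, b)] → w = 0.11
R4: nominal=0.10, ample=0.43; AND[min(a, b)] → w = 0.10
Rules with consequent 'mid': {R2, R3, R4} → strengths 0.10, 0.11, 0.10
Aggregate via t-conorm [max(a, b)]: 0.11

0.11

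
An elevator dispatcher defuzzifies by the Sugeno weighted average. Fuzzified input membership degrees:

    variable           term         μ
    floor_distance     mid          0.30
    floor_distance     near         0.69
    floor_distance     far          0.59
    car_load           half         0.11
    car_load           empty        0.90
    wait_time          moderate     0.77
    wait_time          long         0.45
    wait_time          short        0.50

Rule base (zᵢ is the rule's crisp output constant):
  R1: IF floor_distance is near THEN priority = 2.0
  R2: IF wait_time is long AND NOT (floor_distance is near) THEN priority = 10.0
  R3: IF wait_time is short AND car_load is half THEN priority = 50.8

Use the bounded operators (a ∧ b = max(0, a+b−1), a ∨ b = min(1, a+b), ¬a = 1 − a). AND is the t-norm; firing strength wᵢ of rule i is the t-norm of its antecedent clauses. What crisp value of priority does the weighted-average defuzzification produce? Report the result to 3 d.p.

2.000

R1 (z=2.0): near=0.69 → w = 0.69
R2 (z=10.0): long=0.45, ¬near=1−0.69=0.31; AND[max(0, a+b−1)] → w = 0.00
R3 (z=50.8): short=0.50, half=0.11; AND[max(0, a+b−1)] → w = 0.00
Weighted average = (0.69·2.0 + 0.00·10.0 + 0.00·50.8) / (0.69 + 0.00 + 0.00)
  = 1.3800 / 0.6900 = 2.000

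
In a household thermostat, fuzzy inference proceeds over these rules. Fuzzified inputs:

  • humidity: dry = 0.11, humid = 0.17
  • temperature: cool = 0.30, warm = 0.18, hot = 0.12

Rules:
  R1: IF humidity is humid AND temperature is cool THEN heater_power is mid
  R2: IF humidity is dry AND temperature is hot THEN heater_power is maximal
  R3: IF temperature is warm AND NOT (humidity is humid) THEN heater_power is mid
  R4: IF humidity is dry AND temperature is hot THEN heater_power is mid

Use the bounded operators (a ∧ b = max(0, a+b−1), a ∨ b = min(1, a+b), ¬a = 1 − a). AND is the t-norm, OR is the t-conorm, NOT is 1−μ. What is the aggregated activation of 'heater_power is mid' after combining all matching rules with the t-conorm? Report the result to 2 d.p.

R1: humid=0.17, cool=0.30; AND[max(0, a+b−1)] → w = 0.00
R2: dry=0.11, hot=0.12; AND[max(0, a+b−1)] → w = 0.00
R3: warm=0.18, ¬humid=1−0.17=0.83; AND[max(0, a+b−1)] → w = 0.01
R4: dry=0.11, hot=0.12; AND[max(0, a+b−1)] → w = 0.00
Rules with consequent 'mid': {R1, R3, R4} → strengths 0.00, 0.01, 0.00
Aggregate via t-conorm [min(1, a+b)]: 0.01

0.01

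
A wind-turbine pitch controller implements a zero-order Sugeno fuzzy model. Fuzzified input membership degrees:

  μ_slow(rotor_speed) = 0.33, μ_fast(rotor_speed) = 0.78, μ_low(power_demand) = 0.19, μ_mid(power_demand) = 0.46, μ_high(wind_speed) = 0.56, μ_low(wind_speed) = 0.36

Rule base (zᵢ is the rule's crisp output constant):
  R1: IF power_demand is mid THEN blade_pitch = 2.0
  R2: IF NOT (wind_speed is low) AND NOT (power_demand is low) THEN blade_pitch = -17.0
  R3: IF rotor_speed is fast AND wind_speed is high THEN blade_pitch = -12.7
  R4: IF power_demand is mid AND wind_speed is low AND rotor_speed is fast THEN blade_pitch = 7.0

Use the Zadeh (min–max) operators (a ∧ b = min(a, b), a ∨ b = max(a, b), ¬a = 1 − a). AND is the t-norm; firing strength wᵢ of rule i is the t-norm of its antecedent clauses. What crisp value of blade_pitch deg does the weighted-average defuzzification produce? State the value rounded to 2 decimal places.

R1 (z=2.0): mid=0.46 → w = 0.46
R2 (z=-17.0): ¬low=1−0.36=0.64, ¬low=1−0.19=0.81; AND[min(a, b)] → w = 0.64
R3 (z=-12.7): fast=0.78, high=0.56; AND[min(a, b)] → w = 0.56
R4 (z=7.0): mid=0.46, low=0.36, fast=0.78; AND[min(a, b)] → w = 0.36
Weighted average = (0.46·2.0 + 0.64·-17.0 + 0.56·-12.7 + 0.36·7.0) / (0.46 + 0.64 + 0.56 + 0.36)
  = -14.5520 / 2.0200 = -7.20

-7.20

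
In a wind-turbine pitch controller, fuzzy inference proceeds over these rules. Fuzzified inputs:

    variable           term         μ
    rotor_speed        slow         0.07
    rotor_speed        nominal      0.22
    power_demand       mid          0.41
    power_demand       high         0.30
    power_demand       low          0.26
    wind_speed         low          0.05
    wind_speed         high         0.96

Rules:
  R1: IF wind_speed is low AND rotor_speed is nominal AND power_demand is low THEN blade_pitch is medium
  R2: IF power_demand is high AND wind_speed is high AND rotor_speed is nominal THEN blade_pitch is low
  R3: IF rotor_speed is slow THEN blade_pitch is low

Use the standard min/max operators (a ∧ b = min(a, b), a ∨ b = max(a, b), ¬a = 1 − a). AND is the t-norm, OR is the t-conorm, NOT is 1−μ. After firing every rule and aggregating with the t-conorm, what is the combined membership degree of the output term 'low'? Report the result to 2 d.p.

0.22

R1: low=0.05, nominal=0.22, low=0.26; AND[min(a, b)] → w = 0.05
R2: high=0.30, high=0.96, nominal=0.22; AND[min(a, b)] → w = 0.22
R3: slow=0.07 → w = 0.07
Rules with consequent 'low': {R2, R3} → strengths 0.22, 0.07
Aggregate via t-conorm [max(a, b)]: 0.22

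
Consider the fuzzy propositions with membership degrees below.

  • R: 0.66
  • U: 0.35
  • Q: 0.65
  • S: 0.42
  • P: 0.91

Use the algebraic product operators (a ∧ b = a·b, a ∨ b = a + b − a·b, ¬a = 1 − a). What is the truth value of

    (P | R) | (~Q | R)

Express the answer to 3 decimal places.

P | R = a + b − a·b on (0.9100, 0.6600) = 0.9694
~Q = 1 − 0.6500 = 0.3500
~Q | R = a + b − a·b on (0.3500, 0.6600) = 0.7790
(P | R) | (~Q | R) = a + b − a·b on (0.9694, 0.7790) = 0.9932

0.993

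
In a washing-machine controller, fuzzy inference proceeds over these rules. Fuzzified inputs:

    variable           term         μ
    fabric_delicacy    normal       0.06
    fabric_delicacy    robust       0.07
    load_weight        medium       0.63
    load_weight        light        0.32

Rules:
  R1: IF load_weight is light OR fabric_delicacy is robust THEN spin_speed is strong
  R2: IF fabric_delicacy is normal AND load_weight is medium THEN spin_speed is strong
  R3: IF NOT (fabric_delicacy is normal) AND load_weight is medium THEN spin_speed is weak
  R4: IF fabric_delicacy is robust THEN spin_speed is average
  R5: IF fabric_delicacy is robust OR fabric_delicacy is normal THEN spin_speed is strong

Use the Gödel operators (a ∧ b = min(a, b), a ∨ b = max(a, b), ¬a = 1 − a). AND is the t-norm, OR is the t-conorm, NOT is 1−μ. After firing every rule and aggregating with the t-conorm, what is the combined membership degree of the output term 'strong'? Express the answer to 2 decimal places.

R1: light=0.32, robust=0.07; OR[max(a, b)] → w = 0.32
R2: normal=0.06, medium=0.63; AND[min(a, b)] → w = 0.06
R3: ¬normal=1−0.06=0.94, medium=0.63; AND[min(a, b)] → w = 0.63
R4: robust=0.07 → w = 0.07
R5: robust=0.07, normal=0.06; OR[max(a, b)] → w = 0.07
Rules with consequent 'strong': {R1, R2, R5} → strengths 0.32, 0.06, 0.07
Aggregate via t-conorm [max(a, b)]: 0.32

0.32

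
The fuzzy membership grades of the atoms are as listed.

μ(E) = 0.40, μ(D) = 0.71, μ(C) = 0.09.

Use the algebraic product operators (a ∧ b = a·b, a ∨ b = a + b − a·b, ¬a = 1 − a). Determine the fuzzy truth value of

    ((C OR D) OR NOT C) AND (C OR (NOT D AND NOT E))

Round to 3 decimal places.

C OR D = a + b − a·b on (0.0900, 0.7100) = 0.7361
NOT C = 1 − 0.0900 = 0.9100
(C OR D) OR NOT C = a + b − a·b on (0.7361, 0.9100) = 0.9762
NOT D = 1 − 0.7100 = 0.2900
NOT E = 1 − 0.4000 = 0.6000
NOT D AND NOT E = a·b on (0.2900, 0.6000) = 0.1740
C OR (NOT D AND NOT E) = a + b − a·b on (0.0900, 0.1740) = 0.2483
((C OR D) OR NOT C) AND (C OR (NOT D AND NOT E)) = a·b on (0.9762, 0.2483) = 0.2424

0.242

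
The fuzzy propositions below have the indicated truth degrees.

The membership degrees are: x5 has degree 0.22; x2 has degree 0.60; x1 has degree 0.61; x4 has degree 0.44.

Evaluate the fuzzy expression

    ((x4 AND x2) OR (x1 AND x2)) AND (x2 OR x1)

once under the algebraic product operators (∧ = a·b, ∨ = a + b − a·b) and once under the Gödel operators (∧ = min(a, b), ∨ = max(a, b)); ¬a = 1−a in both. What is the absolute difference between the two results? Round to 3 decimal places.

0.150

Under algebraic product:
  x4 AND x2 = a·b on (0.4400, 0.6000) = 0.2640
  x1 AND x2 = a·b on (0.6100, 0.6000) = 0.3660
  (x4 AND x2) OR (x1 AND x2) = a + b − a·b on (0.2640, 0.3660) = 0.5334
  x2 OR x1 = a + b − a·b on (0.6000, 0.6100) = 0.8440
  ((x4 AND x2) OR (x1 AND x2)) AND (x2 OR x1) = a·b on (0.5334, 0.8440) = 0.4502
  → value = 0.4502
Under Gödel:
  x4 AND x2 = min(a, b) on (0.44, 0.60) = 0.44
  x1 AND x2 = min(a, b) on (0.61, 0.60) = 0.60
  (x4 AND x2) OR (x1 AND x2) = max(a, b) on (0.44, 0.60) = 0.60
  x2 OR x1 = max(a, b) on (0.60, 0.61) = 0.61
  ((x4 AND x2) OR (x1 AND x2)) AND (x2 OR x1) = min(a, b) on (0.60, 0.61) = 0.60
  → value = 0.6000
|0.4502 − 0.6000| = 0.150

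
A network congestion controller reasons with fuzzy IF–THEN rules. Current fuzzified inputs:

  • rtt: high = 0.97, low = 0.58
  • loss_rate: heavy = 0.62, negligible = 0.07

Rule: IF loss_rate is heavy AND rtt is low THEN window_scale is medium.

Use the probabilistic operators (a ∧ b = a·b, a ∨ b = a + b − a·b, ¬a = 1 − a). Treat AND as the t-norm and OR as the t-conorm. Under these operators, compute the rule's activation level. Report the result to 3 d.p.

firing strength: heavy=0.62, low=0.58; AND[a·b] → w = 0.3596

0.360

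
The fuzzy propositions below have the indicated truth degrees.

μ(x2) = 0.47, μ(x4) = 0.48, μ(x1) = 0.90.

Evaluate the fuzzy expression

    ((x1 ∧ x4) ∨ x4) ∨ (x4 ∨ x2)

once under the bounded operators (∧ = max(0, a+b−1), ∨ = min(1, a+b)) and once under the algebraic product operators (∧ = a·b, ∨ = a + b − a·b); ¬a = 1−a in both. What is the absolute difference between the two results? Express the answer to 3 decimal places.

Under bounded:
  x1 ∧ x4 = max(0, a+b−1) on (0.90, 0.48) = 0.38
  (x1 ∧ x4) ∨ x4 = min(1, a+b) on (0.38, 0.48) = 0.86
  x4 ∨ x2 = min(1, a+b) on (0.48, 0.47) = 0.95
  ((x1 ∧ x4) ∨ x4) ∨ (x4 ∨ x2) = min(1, a+b) on (0.86, 0.95) = 1.00
  → value = 1.0000
Under algebraic product:
  x1 ∧ x4 = a·b on (0.9000, 0.4800) = 0.4320
  (x1 ∧ x4) ∨ x4 = a + b − a·b on (0.4320, 0.4800) = 0.7046
  x4 ∨ x2 = a + b − a·b on (0.4800, 0.4700) = 0.7244
  ((x1 ∧ x4) ∨ x4) ∨ (x4 ∨ x2) = a + b − a·b on (0.7046, 0.7244) = 0.9186
  → value = 0.9186
|1.0000 − 0.9186| = 0.081

0.081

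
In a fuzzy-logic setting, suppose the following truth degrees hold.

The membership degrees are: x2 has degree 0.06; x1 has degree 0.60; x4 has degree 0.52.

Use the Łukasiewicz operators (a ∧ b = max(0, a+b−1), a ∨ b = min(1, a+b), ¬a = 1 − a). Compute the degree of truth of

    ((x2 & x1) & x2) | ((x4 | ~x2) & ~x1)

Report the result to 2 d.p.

x2 & x1 = max(0, a+b−1) on (0.06, 0.60) = 0.00
(x2 & x1) & x2 = max(0, a+b−1) on (0.00, 0.06) = 0.00
~x2 = 1 − 0.06 = 0.94
x4 | ~x2 = min(1, a+b) on (0.52, 0.94) = 1.00
~x1 = 1 − 0.60 = 0.40
(x4 | ~x2) & ~x1 = max(0, a+b−1) on (1.00, 0.40) = 0.40
((x2 & x1) & x2) | ((x4 | ~x2) & ~x1) = min(1, a+b) on (0.00, 0.40) = 0.40

0.40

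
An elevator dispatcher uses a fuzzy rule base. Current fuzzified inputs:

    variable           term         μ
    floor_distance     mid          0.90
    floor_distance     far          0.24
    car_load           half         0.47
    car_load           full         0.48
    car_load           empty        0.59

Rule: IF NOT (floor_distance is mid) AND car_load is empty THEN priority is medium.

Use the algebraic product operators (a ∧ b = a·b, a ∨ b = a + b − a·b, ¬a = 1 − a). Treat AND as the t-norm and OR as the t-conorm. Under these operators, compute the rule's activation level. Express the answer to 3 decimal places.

firing strength: ¬mid=1−0.90=0.10, empty=0.59; AND[a·b] → w = 0.0590

0.059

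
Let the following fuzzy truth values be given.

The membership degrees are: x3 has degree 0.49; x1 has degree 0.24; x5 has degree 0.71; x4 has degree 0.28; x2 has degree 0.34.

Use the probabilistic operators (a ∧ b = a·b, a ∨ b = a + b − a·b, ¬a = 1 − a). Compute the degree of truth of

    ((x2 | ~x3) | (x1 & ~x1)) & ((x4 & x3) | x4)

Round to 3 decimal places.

~x3 = 1 − 0.4900 = 0.5100
x2 | ~x3 = a + b − a·b on (0.3400, 0.5100) = 0.6766
~x1 = 1 − 0.2400 = 0.7600
x1 & ~x1 = a·b on (0.2400, 0.7600) = 0.1824
(x2 | ~x3) | (x1 & ~x1) = a + b − a·b on (0.6766, 0.1824) = 0.7356
x4 & x3 = a·b on (0.2800, 0.4900) = 0.1372
(x4 & x3) | x4 = a + b − a·b on (0.1372, 0.2800) = 0.3788
((x2 | ~x3) | (x1 & ~x1)) & ((x4 & x3) | x4) = a·b on (0.7356, 0.3788) = 0.2786

0.279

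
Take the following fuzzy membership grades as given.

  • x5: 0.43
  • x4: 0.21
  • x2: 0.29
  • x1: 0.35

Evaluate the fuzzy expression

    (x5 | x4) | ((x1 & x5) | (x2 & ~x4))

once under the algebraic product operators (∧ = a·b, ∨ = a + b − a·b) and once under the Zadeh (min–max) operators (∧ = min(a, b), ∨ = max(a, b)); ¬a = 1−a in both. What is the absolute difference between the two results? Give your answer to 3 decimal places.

0.275

Under algebraic product:
  x5 | x4 = a + b − a·b on (0.4300, 0.2100) = 0.5497
  x1 & x5 = a·b on (0.3500, 0.4300) = 0.1505
  ~x4 = 1 − 0.2100 = 0.7900
  x2 & ~x4 = a·b on (0.2900, 0.7900) = 0.2291
  (x1 & x5) | (x2 & ~x4) = a + b − a·b on (0.1505, 0.2291) = 0.3451
  (x5 | x4) | ((x1 & x5) | (x2 & ~x4)) = a + b − a·b on (0.5497, 0.3451) = 0.7051
  → value = 0.7051
Under Zadeh (min–max):
  x5 | x4 = max(a, b) on (0.43, 0.21) = 0.43
  x1 & x5 = min(a, b) on (0.35, 0.43) = 0.35
  ~x4 = 1 − 0.21 = 0.79
  x2 & ~x4 = min(a, b) on (0.29, 0.79) = 0.29
  (x1 & x5) | (x2 & ~x4) = max(a, b) on (0.35, 0.29) = 0.35
  (x5 | x4) | ((x1 & x5) | (x2 & ~x4)) = max(a, b) on (0.43, 0.35) = 0.43
  → value = 0.4300
|0.7051 − 0.4300| = 0.275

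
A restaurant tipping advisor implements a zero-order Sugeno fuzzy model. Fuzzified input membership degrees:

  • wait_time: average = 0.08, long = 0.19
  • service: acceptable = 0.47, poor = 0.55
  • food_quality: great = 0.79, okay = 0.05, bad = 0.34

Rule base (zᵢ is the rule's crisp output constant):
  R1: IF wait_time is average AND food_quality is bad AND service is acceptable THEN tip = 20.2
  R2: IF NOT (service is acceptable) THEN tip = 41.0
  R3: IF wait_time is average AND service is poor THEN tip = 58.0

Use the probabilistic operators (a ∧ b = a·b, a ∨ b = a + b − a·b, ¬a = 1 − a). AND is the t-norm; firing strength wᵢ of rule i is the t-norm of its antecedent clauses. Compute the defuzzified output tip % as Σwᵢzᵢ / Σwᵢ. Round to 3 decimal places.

R1 (z=20.2): average=0.08, bad=0.34, acceptable=0.47; AND[a·b] → w = 0.0128
R2 (z=41.0): ¬acceptable=1−0.47=0.53 → w = 0.5300
R3 (z=58.0): average=0.08, poor=0.55; AND[a·b] → w = 0.0440
Weighted average = (0.0128·20.2 + 0.5300·41.0 + 0.0440·58.0) / (0.0128 + 0.5300 + 0.0440)
  = 24.5402 / 0.5868 = 41.822

41.822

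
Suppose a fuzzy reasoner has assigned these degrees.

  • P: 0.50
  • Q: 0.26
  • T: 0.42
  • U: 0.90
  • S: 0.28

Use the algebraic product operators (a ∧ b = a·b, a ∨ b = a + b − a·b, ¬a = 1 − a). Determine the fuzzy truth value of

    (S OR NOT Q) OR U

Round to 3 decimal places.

NOT Q = 1 − 0.2600 = 0.7400
S OR NOT Q = a + b − a·b on (0.2800, 0.7400) = 0.8128
(S OR NOT Q) OR U = a + b − a·b on (0.8128, 0.9000) = 0.9813

0.981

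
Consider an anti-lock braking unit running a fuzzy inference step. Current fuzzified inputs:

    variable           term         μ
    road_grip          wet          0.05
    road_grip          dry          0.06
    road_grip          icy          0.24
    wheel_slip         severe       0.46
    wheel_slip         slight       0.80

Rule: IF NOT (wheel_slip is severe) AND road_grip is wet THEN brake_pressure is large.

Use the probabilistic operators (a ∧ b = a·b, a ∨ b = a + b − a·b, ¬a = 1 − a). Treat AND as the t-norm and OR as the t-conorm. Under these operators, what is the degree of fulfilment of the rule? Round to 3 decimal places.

0.027

firing strength: ¬severe=1−0.46=0.54, wet=0.05; AND[a·b] → w = 0.0270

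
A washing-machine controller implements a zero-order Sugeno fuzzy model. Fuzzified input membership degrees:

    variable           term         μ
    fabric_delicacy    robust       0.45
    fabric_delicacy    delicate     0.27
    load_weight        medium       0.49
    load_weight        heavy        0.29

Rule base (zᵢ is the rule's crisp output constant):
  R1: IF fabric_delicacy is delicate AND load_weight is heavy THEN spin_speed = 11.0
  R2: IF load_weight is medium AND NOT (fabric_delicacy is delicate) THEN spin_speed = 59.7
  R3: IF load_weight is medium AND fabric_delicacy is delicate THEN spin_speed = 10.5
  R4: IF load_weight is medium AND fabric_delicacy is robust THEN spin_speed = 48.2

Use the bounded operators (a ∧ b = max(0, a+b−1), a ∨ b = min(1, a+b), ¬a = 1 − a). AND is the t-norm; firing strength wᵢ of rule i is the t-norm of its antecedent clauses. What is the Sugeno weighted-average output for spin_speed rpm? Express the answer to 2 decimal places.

59.70

R1 (z=11.0): delicate=0.27, heavy=0.29; AND[max(0, a+b−1)] → w = 0.00
R2 (z=59.7): medium=0.49, ¬delicate=1−0.27=0.73; AND[max(0, a+b−1)] → w = 0.22
R3 (z=10.5): medium=0.49, delicate=0.27; AND[max(0, a+b−1)] → w = 0.00
R4 (z=48.2): medium=0.49, robust=0.45; AND[max(0, a+b−1)] → w = 0.00
Weighted average = (0.00·11.0 + 0.22·59.7 + 0.00·10.5 + 0.00·48.2) / (0.00 + 0.22 + 0.00 + 0.00)
  = 13.1340 / 0.2200 = 59.70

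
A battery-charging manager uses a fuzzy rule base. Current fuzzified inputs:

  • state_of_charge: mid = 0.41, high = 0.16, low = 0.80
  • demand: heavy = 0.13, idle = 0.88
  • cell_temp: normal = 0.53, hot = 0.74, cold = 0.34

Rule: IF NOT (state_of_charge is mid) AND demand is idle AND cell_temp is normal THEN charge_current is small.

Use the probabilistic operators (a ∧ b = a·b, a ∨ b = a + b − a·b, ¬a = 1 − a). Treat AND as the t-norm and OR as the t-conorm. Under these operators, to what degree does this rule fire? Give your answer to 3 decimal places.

firing strength: ¬mid=1−0.41=0.59, idle=0.88, normal=0.53; AND[a·b] → w = 0.2752

0.275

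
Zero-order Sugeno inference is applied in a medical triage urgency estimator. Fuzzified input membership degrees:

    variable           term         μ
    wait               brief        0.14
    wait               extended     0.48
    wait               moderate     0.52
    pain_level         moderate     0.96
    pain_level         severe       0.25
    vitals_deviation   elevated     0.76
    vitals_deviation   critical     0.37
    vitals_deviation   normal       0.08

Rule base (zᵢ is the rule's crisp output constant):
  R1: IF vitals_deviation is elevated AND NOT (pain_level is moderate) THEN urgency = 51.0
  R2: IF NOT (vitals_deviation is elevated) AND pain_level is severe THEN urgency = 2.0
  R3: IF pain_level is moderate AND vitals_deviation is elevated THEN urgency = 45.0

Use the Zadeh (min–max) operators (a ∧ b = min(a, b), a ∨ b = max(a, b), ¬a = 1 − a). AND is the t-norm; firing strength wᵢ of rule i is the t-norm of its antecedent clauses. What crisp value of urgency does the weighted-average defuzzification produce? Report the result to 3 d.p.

35.308

R1 (z=51.0): elevated=0.76, ¬moderate=1−0.96=0.04; AND[min(a, b)] → w = 0.04
R2 (z=2.0): ¬elevated=1−0.76=0.24, severe=0.25; AND[min(a, b)] → w = 0.24
R3 (z=45.0): moderate=0.96, elevated=0.76; AND[min(a, b)] → w = 0.76
Weighted average = (0.04·51.0 + 0.24·2.0 + 0.76·45.0) / (0.04 + 0.24 + 0.76)
  = 36.7200 / 1.0400 = 35.308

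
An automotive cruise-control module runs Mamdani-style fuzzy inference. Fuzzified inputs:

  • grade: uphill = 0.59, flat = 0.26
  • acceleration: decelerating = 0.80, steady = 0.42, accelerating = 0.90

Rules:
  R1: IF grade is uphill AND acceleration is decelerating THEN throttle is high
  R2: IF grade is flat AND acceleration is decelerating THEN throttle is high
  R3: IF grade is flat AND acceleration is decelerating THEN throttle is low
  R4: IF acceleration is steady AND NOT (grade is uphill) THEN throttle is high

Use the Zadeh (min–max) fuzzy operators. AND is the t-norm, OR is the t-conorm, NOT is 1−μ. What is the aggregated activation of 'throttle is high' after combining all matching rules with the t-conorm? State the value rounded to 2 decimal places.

R1: uphill=0.59, decelerating=0.80; AND[min(a, b)] → w = 0.59
R2: flat=0.26, decelerating=0.80; AND[min(a, b)] → w = 0.26
R3: flat=0.26, decelerating=0.80; AND[min(a, b)] → w = 0.26
R4: steady=0.42, ¬uphill=1−0.59=0.41; AND[min(a, b)] → w = 0.41
Rules with consequent 'high': {R1, R2, R4} → strengths 0.59, 0.26, 0.41
Aggregate via t-conorm [max(a, b)]: 0.59

0.59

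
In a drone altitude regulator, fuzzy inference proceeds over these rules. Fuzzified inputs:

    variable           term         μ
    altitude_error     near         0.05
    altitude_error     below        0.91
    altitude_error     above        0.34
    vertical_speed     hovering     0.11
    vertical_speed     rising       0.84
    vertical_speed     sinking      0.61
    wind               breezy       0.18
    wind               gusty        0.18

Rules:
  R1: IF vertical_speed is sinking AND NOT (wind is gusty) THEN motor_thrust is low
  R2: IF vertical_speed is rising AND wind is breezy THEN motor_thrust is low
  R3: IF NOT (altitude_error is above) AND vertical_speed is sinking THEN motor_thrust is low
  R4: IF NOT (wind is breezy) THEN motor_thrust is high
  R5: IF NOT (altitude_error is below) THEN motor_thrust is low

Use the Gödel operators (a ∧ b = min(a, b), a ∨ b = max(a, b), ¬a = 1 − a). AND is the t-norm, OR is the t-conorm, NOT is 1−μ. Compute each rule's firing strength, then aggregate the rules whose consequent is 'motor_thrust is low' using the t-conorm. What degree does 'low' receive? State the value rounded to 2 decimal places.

0.61

R1: sinking=0.61, ¬gusty=1−0.18=0.82; AND[min(a, b)] → w = 0.61
R2: rising=0.84, breezy=0.18; AND[min(a, b)] → w = 0.18
R3: ¬above=1−0.34=0.66, sinking=0.61; AND[min(a, b)] → w = 0.61
R4: ¬breezy=1−0.18=0.82 → w = 0.82
R5: ¬below=1−0.91=0.09 → w = 0.09
Rules with consequent 'low': {R1, R2, R3, R5} → strengths 0.61, 0.18, 0.61, 0.09
Aggregate via t-conorm [max(a, b)]: 0.61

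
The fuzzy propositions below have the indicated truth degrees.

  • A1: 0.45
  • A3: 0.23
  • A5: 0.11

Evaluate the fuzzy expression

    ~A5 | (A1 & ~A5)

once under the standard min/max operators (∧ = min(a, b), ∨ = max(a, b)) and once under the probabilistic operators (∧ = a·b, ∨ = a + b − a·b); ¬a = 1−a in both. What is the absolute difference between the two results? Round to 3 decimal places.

0.044

Under standard min/max:
  ~A5 = 1 − 0.11 = 0.89
  ~A5 = 1 − 0.11 = 0.89
  A1 & ~A5 = min(a, b) on (0.45, 0.89) = 0.45
  ~A5 | (A1 & ~A5) = max(a, b) on (0.89, 0.45) = 0.89
  → value = 0.8900
Under probabilistic:
  ~A5 = 1 − 0.1100 = 0.8900
  ~A5 = 1 − 0.1100 = 0.8900
  A1 & ~A5 = a·b on (0.4500, 0.8900) = 0.4005
  ~A5 | (A1 & ~A5) = a + b − a·b on (0.8900, 0.4005) = 0.9341
  → value = 0.9341
|0.8900 − 0.9341| = 0.044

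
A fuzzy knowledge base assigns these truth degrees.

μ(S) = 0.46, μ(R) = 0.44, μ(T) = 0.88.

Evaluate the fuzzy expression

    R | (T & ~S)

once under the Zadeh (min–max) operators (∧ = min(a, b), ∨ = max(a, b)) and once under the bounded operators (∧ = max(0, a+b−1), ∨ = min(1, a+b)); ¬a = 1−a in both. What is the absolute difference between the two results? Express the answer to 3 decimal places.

Under Zadeh (min–max):
  ~S = 1 − 0.46 = 0.54
  T & ~S = min(a, b) on (0.88, 0.54) = 0.54
  R | (T & ~S) = max(a, b) on (0.44, 0.54) = 0.54
  → value = 0.5400
Under bounded:
  ~S = 1 − 0.46 = 0.54
  T & ~S = max(0, a+b−1) on (0.88, 0.54) = 0.42
  R | (T & ~S) = min(1, a+b) on (0.44, 0.42) = 0.86
  → value = 0.8600
|0.5400 − 0.8600| = 0.320

0.320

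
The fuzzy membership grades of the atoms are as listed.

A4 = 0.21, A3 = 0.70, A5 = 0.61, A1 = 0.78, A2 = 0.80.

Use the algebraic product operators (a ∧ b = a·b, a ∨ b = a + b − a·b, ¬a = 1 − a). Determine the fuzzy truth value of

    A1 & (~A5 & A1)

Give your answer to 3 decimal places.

0.237

~A5 = 1 − 0.6100 = 0.3900
~A5 & A1 = a·b on (0.3900, 0.7800) = 0.3042
A1 & (~A5 & A1) = a·b on (0.7800, 0.3042) = 0.2373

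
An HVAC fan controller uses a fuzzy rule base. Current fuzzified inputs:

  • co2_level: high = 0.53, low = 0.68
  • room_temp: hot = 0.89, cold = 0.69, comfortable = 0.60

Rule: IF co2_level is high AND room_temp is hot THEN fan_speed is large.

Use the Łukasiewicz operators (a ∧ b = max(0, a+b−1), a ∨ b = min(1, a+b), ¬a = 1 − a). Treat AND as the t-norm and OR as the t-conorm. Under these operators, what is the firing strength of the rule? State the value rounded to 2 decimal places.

firing strength: high=0.53, hot=0.89; AND[max(0, a+b−1)] → w = 0.42

0.42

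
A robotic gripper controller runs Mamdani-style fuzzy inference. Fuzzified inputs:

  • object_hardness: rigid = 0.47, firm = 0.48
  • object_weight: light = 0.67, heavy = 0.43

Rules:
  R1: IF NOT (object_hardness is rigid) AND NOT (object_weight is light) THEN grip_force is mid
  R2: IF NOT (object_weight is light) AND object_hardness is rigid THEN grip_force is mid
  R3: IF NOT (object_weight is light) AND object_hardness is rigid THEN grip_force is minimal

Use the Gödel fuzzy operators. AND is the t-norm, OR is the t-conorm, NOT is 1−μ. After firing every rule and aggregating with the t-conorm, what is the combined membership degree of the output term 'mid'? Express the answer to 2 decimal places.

R1: ¬rigid=1−0.47=0.53, ¬light=1−0.67=0.33; AND[min(a, b)] → w = 0.33
R2: ¬light=1−0.67=0.33, rigid=0.47; AND[min(a, b)] → w = 0.33
R3: ¬light=1−0.67=0.33, rigid=0.47; AND[min(a, b)] → w = 0.33
Rules with consequent 'mid': {R1, R2} → strengths 0.33, 0.33
Aggregate via t-conorm [max(a, b)]: 0.33

0.33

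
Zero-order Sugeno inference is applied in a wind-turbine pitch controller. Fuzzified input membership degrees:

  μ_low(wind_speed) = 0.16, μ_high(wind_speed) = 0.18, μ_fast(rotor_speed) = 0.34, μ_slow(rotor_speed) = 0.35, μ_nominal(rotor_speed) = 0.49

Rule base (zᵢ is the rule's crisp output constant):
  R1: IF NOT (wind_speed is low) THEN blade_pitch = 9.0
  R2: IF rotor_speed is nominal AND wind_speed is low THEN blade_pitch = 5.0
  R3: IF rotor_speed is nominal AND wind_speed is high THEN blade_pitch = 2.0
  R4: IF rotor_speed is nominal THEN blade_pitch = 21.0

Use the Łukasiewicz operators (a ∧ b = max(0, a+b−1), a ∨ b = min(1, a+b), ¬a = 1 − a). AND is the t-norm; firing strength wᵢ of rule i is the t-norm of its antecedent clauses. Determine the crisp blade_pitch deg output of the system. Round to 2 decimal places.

R1 (z=9.0): ¬low=1−0.16=0.84 → w = 0.84
R2 (z=5.0): nominal=0.49, low=0.16; AND[max(0, a+b−1)] → w = 0.00
R3 (z=2.0): nominal=0.49, high=0.18; AND[max(0, a+b−1)] → w = 0.00
R4 (z=21.0): nominal=0.49 → w = 0.49
Weighted average = (0.84·9.0 + 0.00·5.0 + 0.00·2.0 + 0.49·21.0) / (0.84 + 0.00 + 0.00 + 0.49)
  = 17.8500 / 1.3300 = 13.42

13.42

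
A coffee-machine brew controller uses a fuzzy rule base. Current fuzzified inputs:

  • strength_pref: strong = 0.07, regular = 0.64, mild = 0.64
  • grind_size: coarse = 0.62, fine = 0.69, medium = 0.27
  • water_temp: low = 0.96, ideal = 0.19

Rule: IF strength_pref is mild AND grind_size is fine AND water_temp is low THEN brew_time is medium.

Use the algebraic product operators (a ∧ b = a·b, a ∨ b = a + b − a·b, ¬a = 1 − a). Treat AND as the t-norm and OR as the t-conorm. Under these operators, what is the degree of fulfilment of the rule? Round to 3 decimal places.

0.424

firing strength: mild=0.64, fine=0.69, low=0.96; AND[a·b] → w = 0.4239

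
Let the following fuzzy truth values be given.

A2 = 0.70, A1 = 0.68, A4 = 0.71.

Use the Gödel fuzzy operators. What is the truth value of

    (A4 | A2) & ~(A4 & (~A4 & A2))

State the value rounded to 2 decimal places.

A4 | A2 = max(a, b) on (0.71, 0.70) = 0.71
~A4 = 1 − 0.71 = 0.29
~A4 & A2 = min(a, b) on (0.29, 0.70) = 0.29
A4 & (~A4 & A2) = min(a, b) on (0.71, 0.29) = 0.29
~(A4 & (~A4 & A2)) = 1 − 0.29 = 0.71
(A4 | A2) & ~(A4 & (~A4 & A2)) = min(a, b) on (0.71, 0.71) = 0.71

0.71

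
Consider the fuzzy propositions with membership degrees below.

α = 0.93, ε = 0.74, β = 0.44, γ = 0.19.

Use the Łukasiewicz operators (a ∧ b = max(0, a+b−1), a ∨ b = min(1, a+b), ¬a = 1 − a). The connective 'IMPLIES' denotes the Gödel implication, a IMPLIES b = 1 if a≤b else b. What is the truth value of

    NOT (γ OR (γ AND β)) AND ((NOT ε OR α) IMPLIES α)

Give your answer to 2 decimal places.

γ AND β = max(0, a+b−1) on (0.19, 0.44) = 0.00
γ OR (γ AND β) = min(1, a+b) on (0.19, 0.00) = 0.19
NOT (γ OR (γ AND β)) = 1 − 0.19 = 0.81
NOT ε = 1 − 0.74 = 0.26
NOT ε OR α = min(1, a+b) on (0.26, 0.93) = 1.00
(NOT ε OR α) IMPLIES α  [Gödel: 1 if a≤b else b] with a=1.00, b=0.93 → 0.93
NOT (γ OR (γ AND β)) AND ((NOT ε OR α) IMPLIES α) = max(0, a+b−1) on (0.81, 0.93) = 0.74

0.74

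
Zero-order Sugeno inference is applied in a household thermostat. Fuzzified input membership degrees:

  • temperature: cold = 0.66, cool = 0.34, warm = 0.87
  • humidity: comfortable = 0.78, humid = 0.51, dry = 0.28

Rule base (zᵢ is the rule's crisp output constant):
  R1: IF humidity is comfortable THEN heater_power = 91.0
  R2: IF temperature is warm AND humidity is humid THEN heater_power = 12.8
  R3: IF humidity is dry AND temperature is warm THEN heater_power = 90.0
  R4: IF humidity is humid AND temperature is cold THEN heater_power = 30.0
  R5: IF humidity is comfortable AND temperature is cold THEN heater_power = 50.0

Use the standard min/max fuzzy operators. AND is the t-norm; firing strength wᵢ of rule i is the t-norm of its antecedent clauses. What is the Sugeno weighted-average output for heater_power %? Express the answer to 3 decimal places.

55.112

R1 (z=91.0): comfortable=0.78 → w = 0.78
R2 (z=12.8): warm=0.87, humid=0.51; AND[min(a, b)] → w = 0.51
R3 (z=90.0): dry=0.28, warm=0.87; AND[min(a, b)] → w = 0.28
R4 (z=30.0): humid=0.51, cold=0.66; AND[min(a, b)] → w = 0.51
R5 (z=50.0): comfortable=0.78, cold=0.66; AND[min(a, b)] → w = 0.66
Weighted average = (0.78·91.0 + 0.51·12.8 + 0.28·90.0 + 0.51·30.0 + 0.66·50.0) / (0.78 + 0.51 + 0.28 + 0.51 + 0.66)
  = 151.0080 / 2.7400 = 55.112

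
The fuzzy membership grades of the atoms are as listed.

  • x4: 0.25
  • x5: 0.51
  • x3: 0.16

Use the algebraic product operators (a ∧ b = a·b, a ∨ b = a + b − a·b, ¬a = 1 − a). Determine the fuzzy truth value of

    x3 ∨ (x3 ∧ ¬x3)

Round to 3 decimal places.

0.273

¬x3 = 1 − 0.1600 = 0.8400
x3 ∧ ¬x3 = a·b on (0.1600, 0.8400) = 0.1344
x3 ∨ (x3 ∧ ¬x3) = a + b − a·b on (0.1600, 0.1344) = 0.2729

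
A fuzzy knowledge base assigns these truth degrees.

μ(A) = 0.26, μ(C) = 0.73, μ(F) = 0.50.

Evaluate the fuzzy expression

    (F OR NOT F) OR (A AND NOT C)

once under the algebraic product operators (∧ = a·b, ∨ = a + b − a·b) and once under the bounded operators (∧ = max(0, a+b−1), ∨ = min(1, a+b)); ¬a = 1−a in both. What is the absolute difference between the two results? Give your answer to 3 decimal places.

0.232

Under algebraic product:
  NOT F = 1 − 0.5000 = 0.5000
  F OR NOT F = a + b − a·b on (0.5000, 0.5000) = 0.7500
  NOT C = 1 − 0.7300 = 0.2700
  A AND NOT C = a·b on (0.2600, 0.2700) = 0.0702
  (F OR NOT F) OR (A AND NOT C) = a + b − a·b on (0.7500, 0.0702) = 0.7676
  → value = 0.7676
Under bounded:
  NOT F = 1 − 0.50 = 0.50
  F OR NOT F = min(1, a+b) on (0.50, 0.50) = 1.00
  NOT C = 1 − 0.73 = 0.27
  A AND NOT C = max(0, a+b−1) on (0.26, 0.27) = 0.00
  (F OR NOT F) OR (A AND NOT C) = min(1, a+b) on (1.00, 0.00) = 1.00
  → value = 1.0000
|0.7676 − 1.0000| = 0.232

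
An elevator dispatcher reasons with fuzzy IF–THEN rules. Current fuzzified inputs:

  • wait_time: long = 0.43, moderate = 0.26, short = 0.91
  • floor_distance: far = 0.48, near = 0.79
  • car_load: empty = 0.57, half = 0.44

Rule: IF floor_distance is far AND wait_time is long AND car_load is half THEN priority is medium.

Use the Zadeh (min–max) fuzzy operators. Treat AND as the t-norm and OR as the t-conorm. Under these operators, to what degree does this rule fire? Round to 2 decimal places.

0.43

firing strength: far=0.48, long=0.43, half=0.44; AND[min(a, b)] → w = 0.43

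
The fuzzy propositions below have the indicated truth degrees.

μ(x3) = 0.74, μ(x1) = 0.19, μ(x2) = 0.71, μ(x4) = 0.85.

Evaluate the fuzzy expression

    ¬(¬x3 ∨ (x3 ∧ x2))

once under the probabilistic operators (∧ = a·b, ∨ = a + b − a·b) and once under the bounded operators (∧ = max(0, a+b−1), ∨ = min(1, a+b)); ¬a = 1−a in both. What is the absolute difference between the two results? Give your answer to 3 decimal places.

Under probabilistic:
  ¬x3 = 1 − 0.7400 = 0.2600
  x3 ∧ x2 = a·b on (0.7400, 0.7100) = 0.5254
  ¬x3 ∨ (x3 ∧ x2) = a + b − a·b on (0.2600, 0.5254) = 0.6488
  ¬(¬x3 ∨ (x3 ∧ x2)) = 1 − 0.6488 = 0.3512
  → value = 0.3512
Under bounded:
  ¬x3 = 1 − 0.74 = 0.26
  x3 ∧ x2 = max(0, a+b−1) on (0.74, 0.71) = 0.45
  ¬x3 ∨ (x3 ∧ x2) = min(1, a+b) on (0.26, 0.45) = 0.71
  ¬(¬x3 ∨ (x3 ∧ x2)) = 1 − 0.71 = 0.29
  → value = 0.2900
|0.3512 − 0.2900| = 0.061

0.061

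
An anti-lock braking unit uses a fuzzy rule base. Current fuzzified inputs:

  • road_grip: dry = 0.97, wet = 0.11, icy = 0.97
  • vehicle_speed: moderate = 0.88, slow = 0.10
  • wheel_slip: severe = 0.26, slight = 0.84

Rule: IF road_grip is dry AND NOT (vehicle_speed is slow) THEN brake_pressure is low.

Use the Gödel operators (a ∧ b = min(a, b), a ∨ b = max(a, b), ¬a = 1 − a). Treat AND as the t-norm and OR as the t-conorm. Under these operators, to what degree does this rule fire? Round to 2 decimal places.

0.90

firing strength: dry=0.97, ¬slow=1−0.10=0.90; AND[min(a, b)] → w = 0.90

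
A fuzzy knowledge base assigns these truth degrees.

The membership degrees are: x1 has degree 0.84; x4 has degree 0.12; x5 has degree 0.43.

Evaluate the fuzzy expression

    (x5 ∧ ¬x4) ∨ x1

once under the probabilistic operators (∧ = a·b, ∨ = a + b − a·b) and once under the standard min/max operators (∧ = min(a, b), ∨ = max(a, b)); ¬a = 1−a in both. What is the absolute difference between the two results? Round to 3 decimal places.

Under probabilistic:
  ¬x4 = 1 − 0.1200 = 0.8800
  x5 ∧ ¬x4 = a·b on (0.4300, 0.8800) = 0.3784
  (x5 ∧ ¬x4) ∨ x1 = a + b − a·b on (0.3784, 0.8400) = 0.9005
  → value = 0.9005
Under standard min/max:
  ¬x4 = 1 − 0.12 = 0.88
  x5 ∧ ¬x4 = min(a, b) on (0.43, 0.88) = 0.43
  (x5 ∧ ¬x4) ∨ x1 = max(a, b) on (0.43, 0.84) = 0.84
  → value = 0.8400
|0.9005 − 0.8400| = 0.061

0.061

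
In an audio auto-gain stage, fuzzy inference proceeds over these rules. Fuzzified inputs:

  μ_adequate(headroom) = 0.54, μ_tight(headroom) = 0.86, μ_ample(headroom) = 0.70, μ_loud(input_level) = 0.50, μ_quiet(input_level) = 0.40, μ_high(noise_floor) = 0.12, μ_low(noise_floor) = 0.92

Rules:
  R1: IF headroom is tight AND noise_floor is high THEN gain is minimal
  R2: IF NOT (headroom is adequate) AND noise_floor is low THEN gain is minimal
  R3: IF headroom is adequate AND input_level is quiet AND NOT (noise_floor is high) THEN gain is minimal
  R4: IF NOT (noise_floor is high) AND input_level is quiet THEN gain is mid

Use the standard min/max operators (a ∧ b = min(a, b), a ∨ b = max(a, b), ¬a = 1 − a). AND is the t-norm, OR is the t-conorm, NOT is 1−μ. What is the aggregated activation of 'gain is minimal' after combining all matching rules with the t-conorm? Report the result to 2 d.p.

0.46

R1: tight=0.86, high=0.12; AND[min(a, b)] → w = 0.12
R2: ¬adequate=1−0.54=0.46, low=0.92; AND[min(a, b)] → w = 0.46
R3: adequate=0.54, quiet=0.40, ¬high=1−0.12=0.88; AND[min(a, b)] → w = 0.40
R4: ¬high=1−0.12=0.88, quiet=0.40; AND[min(a, b)] → w = 0.40
Rules with consequent 'minimal': {R1, R2, R3} → strengths 0.12, 0.46, 0.40
Aggregate via t-conorm [max(a, b)]: 0.46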